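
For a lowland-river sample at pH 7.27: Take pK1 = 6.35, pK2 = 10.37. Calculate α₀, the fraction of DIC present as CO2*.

α₀ = 0.107

α₀ = 1 / (1 + K1/[H⁺] + K1K2/[H⁺]²) = 1 / (1 + 10^+0.92 + 10^-2.18)
   = 1 / (1 + 8.3176 + 0.0066069) = 1/9.3242 = 0.1072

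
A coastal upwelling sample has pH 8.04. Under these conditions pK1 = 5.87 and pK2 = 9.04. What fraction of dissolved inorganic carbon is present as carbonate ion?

α₂ = 1 / (1 + [H⁺]/K2 + [H⁺]²/(K1K2)) = 1 / (1 + 10^+1.00 + 10^-1.17)
   = 1 / (1 + 10.000 + 0.067608) = 1/11.068 = 0.09035

α₂ = 0.0904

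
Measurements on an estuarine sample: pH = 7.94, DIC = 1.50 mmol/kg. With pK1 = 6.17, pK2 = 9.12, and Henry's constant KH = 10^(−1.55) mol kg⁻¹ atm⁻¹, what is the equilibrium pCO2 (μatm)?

pCO2 = 835 μatm

α₀ = 1 / (1 + K1/[H⁺] + K1K2/[H⁺]²) = 1 / (1 + 10^+1.77 + 10^+0.59)
   = 1 / (1 + 58.884 + 3.8905) = 1/63.775 = 0.01568
[CO2*] = α₀ × DIC = 0.01568 × 1.50 = 0.02352 mmol/kg
pCO2 = [CO2*]/KH = 2.352×10^-5 / 2.818×10^-2 = 835 μatm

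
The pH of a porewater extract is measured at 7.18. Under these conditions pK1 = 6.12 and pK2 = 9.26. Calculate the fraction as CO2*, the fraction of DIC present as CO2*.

α₀ = 0.0795

α₀ = 1 / (1 + K1/[H⁺] + K1K2/[H⁺]²) = 1 / (1 + 10^+1.06 + 10^-1.02)
   = 1 / (1 + 11.482 + 0.095499) = 1/12.577 = 0.07951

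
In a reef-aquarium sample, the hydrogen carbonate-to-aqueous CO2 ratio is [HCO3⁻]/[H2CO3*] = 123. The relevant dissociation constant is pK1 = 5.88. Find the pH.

pH = 7.97

From K1 = [H⁺][HCO3⁻]/[H2CO3*]:  pH = pK1 + log₁₀([HCO3⁻]/[H2CO3*])
log₁₀(123) = +2.090
pH = 5.88 + (+2.090) = 7.97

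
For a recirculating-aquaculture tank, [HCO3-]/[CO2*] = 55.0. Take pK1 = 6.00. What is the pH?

pH = 7.74

From K1 = [H⁺][HCO3-]/[CO2*]:  pH = pK1 + log₁₀([HCO3-]/[CO2*])
log₁₀(55.0) = +1.740
pH = 6.00 + (+1.740) = 7.74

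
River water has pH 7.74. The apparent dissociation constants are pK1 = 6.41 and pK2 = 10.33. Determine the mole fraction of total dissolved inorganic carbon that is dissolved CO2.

α₀ = 0.0446

α₀ = 1 / (1 + K1/[H⁺] + K1K2/[H⁺]²) = 1 / (1 + 10^+1.33 + 10^-1.26)
   = 1 / (1 + 21.380 + 0.054954) = 1/22.435 = 0.04457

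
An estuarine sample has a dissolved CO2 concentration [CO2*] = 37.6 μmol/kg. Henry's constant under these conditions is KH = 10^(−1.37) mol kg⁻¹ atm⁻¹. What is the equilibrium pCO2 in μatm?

KH = 10^(−1.37) = 4.266×10^-2 mol kg⁻¹ atm⁻¹
pCO2 = [CO2*]/KH = 37.6×10^-6 / 4.266×10^-2 = 8.81×10^-4 atm = 881 μatm

pCO2 = 881 μatm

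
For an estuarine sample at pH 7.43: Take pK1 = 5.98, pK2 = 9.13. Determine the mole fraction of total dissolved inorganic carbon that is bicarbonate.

α₁ = 0.947

α₁ = 1 / (1 + [H⁺]/K1 + K2/[H⁺]) = 1 / (1 + 10^-1.45 + 10^-1.70)
   = 1 / (1 + 0.035481 + 0.019953) = 1/1.0554 = 0.9475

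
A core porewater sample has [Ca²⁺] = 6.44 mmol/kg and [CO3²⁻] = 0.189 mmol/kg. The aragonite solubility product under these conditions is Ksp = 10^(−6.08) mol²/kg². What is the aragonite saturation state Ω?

Ω = 1.46

Ksp = 10^(−6.08) = 8.318×10^-7
Ω = [Ca²⁺][CO3²⁻]/Ksp = (6.44×10^-3)(0.189×10^-3) / 8.318×10^-7 = 1.46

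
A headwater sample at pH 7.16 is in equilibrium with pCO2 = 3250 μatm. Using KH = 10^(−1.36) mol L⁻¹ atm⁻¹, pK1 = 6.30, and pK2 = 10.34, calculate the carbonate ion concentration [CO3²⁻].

[CO2*] = KH · pCO2 = 10^(−1.36) × 3250×10^-6 = 1.419×10^-4 mol/L
α₀ = 1/(1 + K1/[H⁺] + K1K2/[H⁺]²) = 1/(1 + 10^+0.86 + 10^-2.32) = 0.1212
DIC = [CO2*]/α₀ = 1.419×10^-4 / 0.1212 = 1.170 mmol/L
[CO3²⁻] = α₂·DIC; α₂ = 0.0005802, so [CO3²⁻] = 0.0005802 × 1.170 = 0.000679 mmol/L = 0.679 μmol/L

[CO3²⁻] = 0.679 μmol/L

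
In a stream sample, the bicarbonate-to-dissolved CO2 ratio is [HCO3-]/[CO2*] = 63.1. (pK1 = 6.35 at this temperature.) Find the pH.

From K1 = [H⁺][HCO3-]/[CO2*]:  pH = pK1 + log₁₀([HCO3-]/[CO2*])
log₁₀(63.1) = +1.800
pH = 6.35 + (+1.800) = 8.15

pH = 8.15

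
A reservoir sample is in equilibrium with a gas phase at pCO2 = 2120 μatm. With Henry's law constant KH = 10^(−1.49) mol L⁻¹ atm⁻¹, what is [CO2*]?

[CO2*] = 68.6 μmol/L

KH = 10^(−1.49) = 3.236×10^-2 mol L⁻¹ atm⁻¹
[CO2*] = KH · pCO2 = 3.236×10^-2 × 2120×10^-6 atm = 6.86×10^-5 mol/L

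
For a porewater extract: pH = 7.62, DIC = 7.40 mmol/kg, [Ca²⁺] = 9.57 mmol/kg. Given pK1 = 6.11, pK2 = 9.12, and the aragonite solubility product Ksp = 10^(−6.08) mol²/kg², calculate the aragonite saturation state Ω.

α₂ = 1 / (1 + [H⁺]/K2 + [H⁺]²/(K1K2)) = 1 / (1 + 10^+1.50 + 10^-0.01)
   = 1 / (1 + 31.623 + 0.97724) = 1/33.600 = 0.02976
[CO3²⁻] = α₂ × DIC = 0.02976 × 7.40 = 0.2202 mmol/kg
Ksp = 10^(−6.08) = 8.318×10^-7
Ω = [Ca²⁺][CO3²⁻]/Ksp = (9.57×10^-3)(2.202×10^-4) / 8.318×10^-7 = 2.53

Ω = 2.53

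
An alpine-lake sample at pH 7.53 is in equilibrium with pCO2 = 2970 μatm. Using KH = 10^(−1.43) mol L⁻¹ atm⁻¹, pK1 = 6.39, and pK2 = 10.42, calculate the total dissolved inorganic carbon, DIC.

[CO2*] = KH · pCO2 = 10^(−1.43) × 2970×10^-6 = 1.103×10^-4 mol/L
α₀ = 1/(1 + K1/[H⁺] + K1K2/[H⁺]²) = 1/(1 + 10^+1.14 + 10^-1.75) = 0.06747
DIC = [CO2*]/α₀ = 1.103×10^-4 / 0.06747 = 1.64 mmol/L

DIC = 1.64 mmol/L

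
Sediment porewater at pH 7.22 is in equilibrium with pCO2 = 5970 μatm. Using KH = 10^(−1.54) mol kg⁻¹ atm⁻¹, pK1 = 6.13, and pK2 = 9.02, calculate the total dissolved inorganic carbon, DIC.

DIC = 2.32 mmol/kg

[CO2*] = KH · pCO2 = 10^(−1.54) × 5970×10^-6 = 1.722×10^-4 mol/kg
α₀ = 1/(1 + K1/[H⁺] + K1K2/[H⁺]²) = 1/(1 + 10^+1.09 + 10^-0.71) = 0.07409
DIC = [CO2*]/α₀ = 1.722×10^-4 / 0.07409 = 2.32 mmol/kg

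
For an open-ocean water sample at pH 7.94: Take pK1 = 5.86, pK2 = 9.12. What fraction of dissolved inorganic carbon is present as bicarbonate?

α₁ = 0.931

α₁ = 1 / (1 + [H⁺]/K1 + K2/[H⁺]) = 1 / (1 + 10^-2.08 + 10^-1.18)
   = 1 / (1 + 0.0083176 + 0.066069) = 1/1.0744 = 0.9308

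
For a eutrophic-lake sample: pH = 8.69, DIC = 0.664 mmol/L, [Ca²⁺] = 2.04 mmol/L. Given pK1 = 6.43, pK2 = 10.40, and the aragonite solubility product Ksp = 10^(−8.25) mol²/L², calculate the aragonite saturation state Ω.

Ω = 4.58

α₂ = 1 / (1 + [H⁺]/K2 + [H⁺]²/(K1K2)) = 1 / (1 + 10^+1.71 + 10^-0.55)
   = 1 / (1 + 51.286 + 0.28184) = 1/52.568 = 0.01902
[CO3²⁻] = α₂ × DIC = 0.01902 × 0.664 = 0.01263 mmol/L = 12.63 μmol/L
Ksp = 10^(−8.25) = 5.623×10^-9
Ω = [Ca²⁺][CO3²⁻]/Ksp = (2.04×10^-3)(1.263×10^-5) / 5.623×10^-9 = 4.58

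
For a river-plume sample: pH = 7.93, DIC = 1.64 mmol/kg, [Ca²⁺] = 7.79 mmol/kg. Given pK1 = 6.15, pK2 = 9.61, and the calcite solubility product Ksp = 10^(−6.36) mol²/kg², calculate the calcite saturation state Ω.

α₂ = 1 / (1 + [H⁺]/K2 + [H⁺]²/(K1K2)) = 1 / (1 + 10^+1.68 + 10^-0.10)
   = 1 / (1 + 47.863 + 0.79433) = 1/49.657 = 0.02014
[CO3²⁻] = α₂ × DIC = 0.02014 × 1.64 = 0.03303 mmol/kg
Ksp = 10^(−6.36) = 4.365×10^-7
Ω = [Ca²⁺][CO3²⁻]/Ksp = (7.79×10^-3)(3.303×10^-5) / 4.365×10^-7 = 0.589

Ω = 0.589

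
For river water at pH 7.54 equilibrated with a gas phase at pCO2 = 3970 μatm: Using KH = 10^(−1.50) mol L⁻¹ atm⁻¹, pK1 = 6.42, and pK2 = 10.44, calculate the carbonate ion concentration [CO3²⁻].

[CO3²⁻] = 2.08 μmol/L

[CO2*] = KH · pCO2 = 10^(−1.50) × 3970×10^-6 = 1.255×10^-4 mol/L
α₀ = 1/(1 + K1/[H⁺] + K1K2/[H⁺]²) = 1/(1 + 10^+1.12 + 10^-1.78) = 0.07043
DIC = [CO2*]/α₀ = 1.255×10^-4 / 0.07043 = 1.783 mmol/L
[CO3²⁻] = α₂·DIC; α₂ = 0.001169, so [CO3²⁻] = 0.001169 × 1.783 = 0.00208 mmol/L = 2.08 μmol/L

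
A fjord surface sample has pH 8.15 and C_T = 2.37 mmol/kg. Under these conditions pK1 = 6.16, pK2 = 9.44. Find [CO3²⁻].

α₂ = 1 / (1 + [H⁺]/K2 + [H⁺]²/(K1K2)) = 1 / (1 + 10^+1.29 + 10^-0.70)
   = 1 / (1 + 19.498 + 0.19953) = 1/20.698 = 0.04831
[CO3²⁻] = α₂ × DIC = 0.04831 × 2.37 = 0.115 mmol/kg

[CO3²⁻] = 0.115 mmol/kg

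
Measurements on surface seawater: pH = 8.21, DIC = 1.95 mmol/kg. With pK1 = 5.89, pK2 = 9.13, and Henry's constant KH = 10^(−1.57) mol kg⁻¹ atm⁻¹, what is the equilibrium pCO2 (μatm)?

pCO2 = 308 μatm

α₀ = 1 / (1 + K1/[H⁺] + K1K2/[H⁺]²) = 1 / (1 + 10^+2.32 + 10^+1.40)
   = 1 / (1 + 208.93 + 25.119) = 1/235.05 = 0.004254
[CO2*] = α₀ × DIC = 0.004254 × 1.95 = 0.008296 mmol/kg = 8.296 μmol/kg
pCO2 = [CO2*]/KH = 8.296×10^-6 / 2.692×10^-2 = 308 μatm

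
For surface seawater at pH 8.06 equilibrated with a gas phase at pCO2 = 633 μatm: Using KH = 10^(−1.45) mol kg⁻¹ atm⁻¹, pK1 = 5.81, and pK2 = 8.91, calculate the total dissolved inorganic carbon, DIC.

[CO2*] = KH · pCO2 = 10^(−1.45) × 633×10^-6 = 2.246×10^-5 mol/kg
α₀ = 1/(1 + K1/[H⁺] + K1K2/[H⁺]²) = 1/(1 + 10^+2.25 + 10^+1.40) = 0.004903
DIC = [CO2*]/α₀ = 2.246×10^-5 / 0.004903 = 4.58 mmol/kg

DIC = 4.58 mmol/kg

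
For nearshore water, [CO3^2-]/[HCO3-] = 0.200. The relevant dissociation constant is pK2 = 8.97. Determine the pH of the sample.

pH = 8.27

From K2 = [H⁺][CO3^2-]/[HCO3-]:  pH = pK2 + log₁₀([CO3^2-]/[HCO3-])
log₁₀(0.200) = -0.699
pH = 8.97 + (-0.699) = 8.27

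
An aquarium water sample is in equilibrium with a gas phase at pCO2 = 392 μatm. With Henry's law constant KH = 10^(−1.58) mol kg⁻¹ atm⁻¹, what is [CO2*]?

[CO2*] = 10.3 μmol/kg

KH = 10^(−1.58) = 2.630×10^-2 mol kg⁻¹ atm⁻¹
[CO2*] = KH · pCO2 = 2.630×10^-2 × 392×10^-6 atm = 1.03×10^-5 mol/kg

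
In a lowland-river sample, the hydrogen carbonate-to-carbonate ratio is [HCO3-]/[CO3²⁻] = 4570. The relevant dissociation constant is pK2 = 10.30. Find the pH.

From K2 = [H⁺][CO3²⁻]/[HCO3-]:  pH = pK2 − log₁₀([HCO3-]/[CO3²⁻])
log₁₀(4570) = +3.660
pH = 10.30 − (+3.660) = 6.64

pH = 6.64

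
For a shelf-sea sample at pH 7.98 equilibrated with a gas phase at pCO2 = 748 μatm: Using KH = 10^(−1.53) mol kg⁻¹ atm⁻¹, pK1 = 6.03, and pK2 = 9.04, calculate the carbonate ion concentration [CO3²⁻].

[CO3²⁻] = 0.171 mmol/kg

[CO2*] = KH · pCO2 = 10^(−1.53) × 748×10^-6 = 2.208×10^-5 mol/kg
α₀ = 1/(1 + K1/[H⁺] + K1K2/[H⁺]²) = 1/(1 + 10^+1.95 + 10^+0.89) = 0.01022
DIC = [CO2*]/α₀ = 2.208×10^-5 / 0.01022 = 2.161 mmol/kg
[CO3²⁻] = α₂·DIC; α₂ = 0.07930, so [CO3²⁻] = 0.07930 × 2.161 = 0.171 mmol/kg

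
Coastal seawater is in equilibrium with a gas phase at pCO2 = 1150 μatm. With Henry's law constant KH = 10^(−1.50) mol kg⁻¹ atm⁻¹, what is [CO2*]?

KH = 10^(−1.50) = 3.162×10^-2 mol kg⁻¹ atm⁻¹
[CO2*] = KH · pCO2 = 3.162×10^-2 × 1150×10^-6 atm = 3.64×10^-5 mol/kg

[CO2*] = 36.4 μmol/kg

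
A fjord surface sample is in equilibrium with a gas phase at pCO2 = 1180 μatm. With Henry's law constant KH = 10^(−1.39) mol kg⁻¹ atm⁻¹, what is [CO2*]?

[CO2*] = 48.1 μmol/kg

KH = 10^(−1.39) = 4.074×10^-2 mol kg⁻¹ atm⁻¹
[CO2*] = KH · pCO2 = 4.074×10^-2 × 1180×10^-6 atm = 4.81×10^-5 mol/kg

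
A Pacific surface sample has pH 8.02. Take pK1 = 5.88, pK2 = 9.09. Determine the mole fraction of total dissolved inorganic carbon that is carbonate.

α₂ = 1 / (1 + [H⁺]/K2 + [H⁺]²/(K1K2)) = 1 / (1 + 10^+1.07 + 10^-1.07)
   = 1 / (1 + 11.749 + 0.085114) = 1/12.834 = 0.07792

α₂ = 0.0779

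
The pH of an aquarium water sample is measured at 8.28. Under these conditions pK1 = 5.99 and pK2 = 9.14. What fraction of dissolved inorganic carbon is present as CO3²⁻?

α₂ = 0.121

α₂ = 1 / (1 + [H⁺]/K2 + [H⁺]²/(K1K2)) = 1 / (1 + 10^+0.86 + 10^-1.43)
   = 1 / (1 + 7.2444 + 0.037154) = 1/8.2815 = 0.1208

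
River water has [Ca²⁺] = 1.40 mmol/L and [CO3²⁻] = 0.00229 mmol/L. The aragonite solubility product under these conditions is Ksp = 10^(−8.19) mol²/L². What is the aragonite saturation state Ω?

Ksp = 10^(−8.19) = 6.457×10^-9
Ω = [Ca²⁺][CO3²⁻]/Ksp = (1.40×10^-3)(0.00229×10^-3) / 6.457×10^-9 = 0.497

Ω = 0.497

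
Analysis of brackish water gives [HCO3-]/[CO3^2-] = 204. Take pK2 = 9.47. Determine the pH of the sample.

pH = 7.16

From K2 = [H⁺][CO3^2-]/[HCO3-]:  pH = pK2 − log₁₀([HCO3-]/[CO3^2-])
log₁₀(204) = +2.310
pH = 9.47 − (+2.310) = 7.16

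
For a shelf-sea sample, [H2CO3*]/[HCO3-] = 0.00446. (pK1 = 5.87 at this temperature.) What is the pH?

From K1 = [H⁺][HCO3-]/[H2CO3*]:  pH = pK1 − log₁₀([H2CO3*]/[HCO3-])
log₁₀(0.00446) = -2.351
pH = 5.87 − (-2.351) = 8.22

pH = 8.22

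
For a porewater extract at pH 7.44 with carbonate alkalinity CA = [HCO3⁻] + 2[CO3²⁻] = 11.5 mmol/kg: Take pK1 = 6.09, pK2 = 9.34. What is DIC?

CA = [HCO3⁻] + 2[CO3²⁻] = (α₁ + 2α₂)·DIC
At pH 7.44: [H⁺]/K1 = 10^-1.35 = 0.044668, K2/[H⁺] = 10^-1.90 = 0.012589
α₁ = 1/(1 + 0.044668 + 0.012589) = 1/1.0573 = 0.9458; α₂ = α₁·K2/[H⁺] = 0.01191
α₁ + 2α₂ = 0.9697
DIC = CA / (α₁ + 2α₂) = 11.5 / 0.9697 = 11.9 mmol/kg

DIC = 11.9 mmol/kg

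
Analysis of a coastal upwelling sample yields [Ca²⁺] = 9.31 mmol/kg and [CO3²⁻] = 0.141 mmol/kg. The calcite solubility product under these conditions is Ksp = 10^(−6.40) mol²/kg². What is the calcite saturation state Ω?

Ω = 3.30

Ksp = 10^(−6.40) = 3.981×10^-7
Ω = [Ca²⁺][CO3²⁻]/Ksp = (9.31×10^-3)(0.141×10^-3) / 3.981×10^-7 = 3.30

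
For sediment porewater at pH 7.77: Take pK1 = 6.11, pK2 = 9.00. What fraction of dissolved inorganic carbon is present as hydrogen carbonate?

α₁ = 0.925

α₁ = 1 / (1 + [H⁺]/K1 + K2/[H⁺]) = 1 / (1 + 10^-1.66 + 10^-1.23)
   = 1 / (1 + 0.021878 + 0.058884) = 1/1.0808 = 0.9253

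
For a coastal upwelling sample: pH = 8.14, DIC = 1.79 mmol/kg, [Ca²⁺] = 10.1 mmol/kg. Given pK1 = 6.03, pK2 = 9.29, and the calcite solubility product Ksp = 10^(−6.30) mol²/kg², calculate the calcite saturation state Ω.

Ω = 2.37

α₂ = 1 / (1 + [H⁺]/K2 + [H⁺]²/(K1K2)) = 1 / (1 + 10^+1.15 + 10^-0.96)
   = 1 / (1 + 14.125 + 0.10965) = 1/15.235 = 0.06564
[CO3²⁻] = α₂ × DIC = 0.06564 × 1.79 = 0.1175 mmol/kg
Ksp = 10^(−6.30) = 5.012×10^-7
Ω = [Ca²⁺][CO3²⁻]/Ksp = (10.1×10^-3)(1.175×10^-4) / 5.012×10^-7 = 2.37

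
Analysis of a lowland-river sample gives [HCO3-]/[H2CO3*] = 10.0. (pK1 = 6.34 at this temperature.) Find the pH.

pH = 7.34

From K1 = [H⁺][HCO3-]/[H2CO3*]:  pH = pK1 + log₁₀([HCO3-]/[H2CO3*])
log₁₀(10.0) = +1.000
pH = 6.34 + (+1.000) = 7.34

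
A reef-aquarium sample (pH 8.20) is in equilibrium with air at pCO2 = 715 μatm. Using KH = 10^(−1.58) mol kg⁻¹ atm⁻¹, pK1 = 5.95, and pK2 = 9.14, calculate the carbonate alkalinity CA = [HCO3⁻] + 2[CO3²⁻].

[CO2*] = KH · pCO2 = 10^(−1.58) × 715×10^-6 = 1.881×10^-5 mol/kg
α₀ = 1/(1 + K1/[H⁺] + K1K2/[H⁺]²) = 1/(1 + 10^+2.25 + 10^+1.31) = 0.005019
DIC = [CO2*]/α₀ = 1.881×10^-5 / 0.005019 = 3.747 mmol/kg
CA = (α₁ + 2α₂)·DIC = (0.8925 + 2×0.1025) × 3.747 = 4.11 mmol/kg

CA = 4.11 mmol/kg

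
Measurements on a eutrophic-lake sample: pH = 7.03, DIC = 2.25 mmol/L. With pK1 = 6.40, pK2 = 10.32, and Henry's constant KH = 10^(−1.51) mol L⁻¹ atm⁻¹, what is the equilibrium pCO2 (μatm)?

pCO2 = 1.38×10^4 μatm

α₀ = 1 / (1 + K1/[H⁺] + K1K2/[H⁺]²) = 1 / (1 + 10^+0.63 + 10^-2.66)
   = 1 / (1 + 4.2658 + 0.0021878) = 1/5.2680 = 0.1898
[CO2*] = α₀ × DIC = 0.1898 × 2.25 = 0.4271 mmol/L
pCO2 = [CO2*]/KH = 4.271×10^-4 / 3.090×10^-2 = 1.38×10^4 μatm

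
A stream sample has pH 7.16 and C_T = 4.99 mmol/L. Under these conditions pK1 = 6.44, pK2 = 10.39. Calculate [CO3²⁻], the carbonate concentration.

[CO3²⁻] = 2.47 μmol/L

α₂ = 1 / (1 + [H⁺]/K2 + [H⁺]²/(K1K2)) = 1 / (1 + 10^+3.23 + 10^+2.51)
   = 1 / (1 + 1698.2 + 323.59) = 1/2022.8 = 0.0004944
[CO3²⁻] = α₂ × DIC = 0.0004944 × 4.99 = 0.00247 mmol/L = 2.47 μmol/L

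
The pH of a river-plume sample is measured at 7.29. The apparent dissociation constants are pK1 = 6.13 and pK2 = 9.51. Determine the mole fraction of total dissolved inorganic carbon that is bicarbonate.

α₁ = 0.930

α₁ = 1 / (1 + [H⁺]/K1 + K2/[H⁺]) = 1 / (1 + 10^-1.16 + 10^-2.22)
   = 1 / (1 + 0.069183 + 0.0060256) = 1/1.0752 = 0.9301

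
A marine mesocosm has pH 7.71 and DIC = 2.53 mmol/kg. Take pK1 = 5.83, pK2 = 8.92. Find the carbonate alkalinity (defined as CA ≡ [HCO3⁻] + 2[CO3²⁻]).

CA = 2.64 mmol/kg

CA = [HCO3⁻] + 2[CO3²⁻] = (α₁ + 2α₂)·DIC
At pH 7.71: [H⁺]/K1 = 10^-1.88 = 0.013183, K2/[H⁺] = 10^-1.21 = 0.061660
α₁ = 1/(1 + 0.013183 + 0.061660) = 1/1.0748 = 0.9304; α₂ = α₁·K2/[H⁺] = 0.05737
α₁ + 2α₂ = 1.0451
CA = 1.0451 × 2.53 = 2.64 mmol/kg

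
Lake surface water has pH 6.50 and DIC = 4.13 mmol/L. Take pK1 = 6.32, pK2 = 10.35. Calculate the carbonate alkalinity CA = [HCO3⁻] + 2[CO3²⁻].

CA = [HCO3⁻] + 2[CO3²⁻] = (α₁ + 2α₂)·DIC
At pH 6.50: [H⁺]/K1 = 10^-0.18 = 0.66069, K2/[H⁺] = 10^-3.85 = 0.00014125
α₁ = 1/(1 + 0.66069 + 0.00014125) = 1/1.6608 = 0.6021; α₂ = α₁·K2/[H⁺] = 8.505×10^-5
α₁ + 2α₂ = 0.6023
CA = 0.6023 × 4.13 = 2.49 mmol/L

CA = 2.49 mmol/L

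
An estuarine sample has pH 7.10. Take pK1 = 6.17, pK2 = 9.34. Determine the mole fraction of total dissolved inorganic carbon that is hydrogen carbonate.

α₁ = 0.890

α₁ = 1 / (1 + [H⁺]/K1 + K2/[H⁺]) = 1 / (1 + 10^-0.93 + 10^-2.24)
   = 1 / (1 + 0.11749 + 0.0057544) = 1/1.1232 = 0.8903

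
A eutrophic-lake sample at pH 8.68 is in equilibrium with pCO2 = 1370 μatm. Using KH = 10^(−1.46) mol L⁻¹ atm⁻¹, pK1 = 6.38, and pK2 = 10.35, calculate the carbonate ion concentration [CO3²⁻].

[CO2*] = KH · pCO2 = 10^(−1.46) × 1370×10^-6 = 4.750×10^-5 mol/L
α₀ = 1/(1 + K1/[H⁺] + K1K2/[H⁺]²) = 1/(1 + 10^+2.30 + 10^+0.63) = 0.004883
DIC = [CO2*]/α₀ = 4.750×10^-5 / 0.004883 = 9.728 mmol/L
[CO3²⁻] = α₂·DIC; α₂ = 0.02083, so [CO3²⁻] = 0.02083 × 9.728 = 0.203 mmol/L

[CO3²⁻] = 0.203 mmol/L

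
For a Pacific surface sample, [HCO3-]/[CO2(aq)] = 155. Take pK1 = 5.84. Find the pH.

From K1 = [H⁺][HCO3-]/[CO2(aq)]:  pH = pK1 + log₁₀([HCO3-]/[CO2(aq)])
log₁₀(155) = +2.190
pH = 5.84 + (+2.190) = 8.03

pH = 8.03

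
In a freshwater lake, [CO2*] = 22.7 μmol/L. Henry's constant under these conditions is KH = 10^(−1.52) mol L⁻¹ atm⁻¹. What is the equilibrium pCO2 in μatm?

KH = 10^(−1.52) = 3.020×10^-2 mol L⁻¹ atm⁻¹
pCO2 = [CO2*]/KH = 22.7×10^-6 / 3.020×10^-2 = 7.52×10^-4 atm = 752 μatm

pCO2 = 752 μatm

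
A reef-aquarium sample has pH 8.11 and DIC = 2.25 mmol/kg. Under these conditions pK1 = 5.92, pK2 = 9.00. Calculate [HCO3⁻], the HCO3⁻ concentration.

α₁ = 1 / (1 + [H⁺]/K1 + K2/[H⁺]) = 1 / (1 + 10^-2.19 + 10^-0.89)
   = 1 / (1 + 0.0064565 + 0.12882) = 1/1.1353 = 0.8808
[HCO3⁻] = α₁ × DIC = 0.8808 × 2.25 = 1.98 mmol/kg

[HCO3⁻] = 1.98 mmol/kg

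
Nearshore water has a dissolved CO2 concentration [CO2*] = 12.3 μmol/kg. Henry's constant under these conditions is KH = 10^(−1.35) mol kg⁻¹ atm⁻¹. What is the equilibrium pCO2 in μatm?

KH = 10^(−1.35) = 4.467×10^-2 mol kg⁻¹ atm⁻¹
pCO2 = [CO2*]/KH = 12.3×10^-6 / 4.467×10^-2 = 2.75×10^-4 atm = 275 μatm

pCO2 = 275 μatm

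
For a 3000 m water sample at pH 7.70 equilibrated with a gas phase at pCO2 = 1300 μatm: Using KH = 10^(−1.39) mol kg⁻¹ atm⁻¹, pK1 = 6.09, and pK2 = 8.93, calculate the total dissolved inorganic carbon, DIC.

[CO2*] = KH · pCO2 = 10^(−1.39) × 1300×10^-6 = 5.296×10^-5 mol/kg
α₀ = 1/(1 + K1/[H⁺] + K1K2/[H⁺]²) = 1/(1 + 10^+1.61 + 10^+0.38) = 0.02266
DIC = [CO2*]/α₀ = 5.296×10^-5 / 0.02266 = 2.34 mmol/kg

DIC = 2.34 mmol/kg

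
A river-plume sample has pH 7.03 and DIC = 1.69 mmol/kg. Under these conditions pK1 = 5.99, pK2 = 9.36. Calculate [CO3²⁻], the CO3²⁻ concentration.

α₂ = 1 / (1 + [H⁺]/K2 + [H⁺]²/(K1K2)) = 1 / (1 + 10^+2.33 + 10^+1.29)
   = 1 / (1 + 213.80 + 19.498) = 1/234.29 = 0.004268
[CO3²⁻] = α₂ × DIC = 0.004268 × 1.69 = 0.00721 mmol/kg = 7.21 μmol/kg

[CO3²⁻] = 7.21 μmol/kg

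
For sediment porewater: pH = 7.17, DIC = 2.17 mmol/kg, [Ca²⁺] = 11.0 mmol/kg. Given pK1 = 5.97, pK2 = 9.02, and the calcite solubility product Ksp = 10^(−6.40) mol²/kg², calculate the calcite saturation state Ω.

α₂ = 1 / (1 + [H⁺]/K2 + [H⁺]²/(K1K2)) = 1 / (1 + 10^+1.85 + 10^+0.65)
   = 1 / (1 + 70.795 + 4.4668) = 1/76.261 = 0.01311
[CO3²⁻] = α₂ × DIC = 0.01311 × 2.17 = 0.02845 mmol/kg
Ksp = 10^(−6.40) = 3.981×10^-7
Ω = [Ca²⁺][CO3²⁻]/Ksp = (11.0×10^-3)(2.845×10^-5) / 3.981×10^-7 = 0.786

Ω = 0.786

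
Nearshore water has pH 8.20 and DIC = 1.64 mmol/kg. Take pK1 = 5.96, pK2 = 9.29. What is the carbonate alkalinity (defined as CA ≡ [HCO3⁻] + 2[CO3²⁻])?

CA = 1.75 mmol/kg

CA = [HCO3⁻] + 2[CO3²⁻] = (α₁ + 2α₂)·DIC
At pH 8.20: [H⁺]/K1 = 10^-2.24 = 0.0057544, K2/[H⁺] = 10^-1.09 = 0.081283
α₁ = 1/(1 + 0.0057544 + 0.081283) = 1/1.0870 = 0.9199; α₂ = α₁·K2/[H⁺] = 0.07477
α₁ + 2α₂ = 1.0695
CA = 1.0695 × 1.64 = 1.75 mmol/kg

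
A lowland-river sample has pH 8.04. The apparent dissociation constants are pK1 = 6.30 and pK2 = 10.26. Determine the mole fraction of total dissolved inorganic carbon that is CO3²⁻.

α₂ = 1 / (1 + [H⁺]/K2 + [H⁺]²/(K1K2)) = 1 / (1 + 10^+2.22 + 10^+0.48)
   = 1 / (1 + 165.96 + 3.0200) = 1/169.98 = 0.005883

α₂ = 0.00588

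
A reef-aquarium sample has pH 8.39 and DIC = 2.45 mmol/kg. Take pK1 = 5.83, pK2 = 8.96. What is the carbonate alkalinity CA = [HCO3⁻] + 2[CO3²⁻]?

CA = [HCO3⁻] + 2[CO3²⁻] = (α₁ + 2α₂)·DIC
At pH 8.39: [H⁺]/K1 = 10^-2.56 = 0.0027542, K2/[H⁺] = 10^-0.57 = 0.26915
α₁ = 1/(1 + 0.0027542 + 0.26915) = 1/1.2719 = 0.7862; α₂ = α₁·K2/[H⁺] = 0.2116
α₁ + 2α₂ = 1.2094
CA = 1.2094 × 2.45 = 2.96 mmol/kg

CA = 2.96 mmol/kg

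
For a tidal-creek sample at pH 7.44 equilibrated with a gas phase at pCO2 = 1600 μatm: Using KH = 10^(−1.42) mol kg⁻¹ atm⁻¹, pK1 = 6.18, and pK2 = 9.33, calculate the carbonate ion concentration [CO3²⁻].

[CO2*] = KH · pCO2 = 10^(−1.42) × 1600×10^-6 = 6.083×10^-5 mol/kg
α₀ = 1/(1 + K1/[H⁺] + K1K2/[H⁺]²) = 1/(1 + 10^+1.26 + 10^-0.63) = 0.05146
DIC = [CO2*]/α₀ = 6.083×10^-5 / 0.05146 = 1.182 mmol/kg
[CO3²⁻] = α₂·DIC; α₂ = 0.01206, so [CO3²⁻] = 0.01206 × 1.182 = 0.0143 mmol/kg = 14.3 μmol/kg

[CO3²⁻] = 14.3 μmol/kg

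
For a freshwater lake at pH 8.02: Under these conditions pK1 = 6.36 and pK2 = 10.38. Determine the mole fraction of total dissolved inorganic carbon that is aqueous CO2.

α₀ = 0.0213

α₀ = 1 / (1 + K1/[H⁺] + K1K2/[H⁺]²) = 1 / (1 + 10^+1.66 + 10^-0.70)
   = 1 / (1 + 45.709 + 0.19953) = 1/46.908 = 0.02132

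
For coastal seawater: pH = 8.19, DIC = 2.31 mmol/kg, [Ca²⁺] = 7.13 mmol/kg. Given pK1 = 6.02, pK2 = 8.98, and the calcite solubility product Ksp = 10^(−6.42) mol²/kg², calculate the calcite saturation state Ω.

Ω = 6.01

α₂ = 1 / (1 + [H⁺]/K2 + [H⁺]²/(K1K2)) = 1 / (1 + 10^+0.79 + 10^-1.38)
   = 1 / (1 + 6.1660 + 0.041687) = 1/7.2076 = 0.1387
[CO3²⁻] = α₂ × DIC = 0.1387 × 2.31 = 0.3205 mmol/kg
Ksp = 10^(−6.42) = 3.802×10^-7
Ω = [Ca²⁺][CO3²⁻]/Ksp = (7.13×10^-3)(3.205×10^-4) / 3.802×10^-7 = 6.01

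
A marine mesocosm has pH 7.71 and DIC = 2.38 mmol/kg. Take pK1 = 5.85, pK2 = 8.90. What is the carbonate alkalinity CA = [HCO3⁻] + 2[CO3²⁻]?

CA = 2.49 mmol/kg

CA = [HCO3⁻] + 2[CO3²⁻] = (α₁ + 2α₂)·DIC
At pH 7.71: [H⁺]/K1 = 10^-1.86 = 0.013804, K2/[H⁺] = 10^-1.19 = 0.064565
α₁ = 1/(1 + 0.013804 + 0.064565) = 1/1.0784 = 0.9273; α₂ = α₁·K2/[H⁺] = 0.05987
α₁ + 2α₂ = 1.0471
CA = 1.0471 × 2.38 = 2.49 mmol/kg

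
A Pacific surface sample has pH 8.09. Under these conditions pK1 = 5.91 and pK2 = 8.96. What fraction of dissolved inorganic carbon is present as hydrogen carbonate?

α₁ = 0.876

α₁ = 1 / (1 + [H⁺]/K1 + K2/[H⁺]) = 1 / (1 + 10^-2.18 + 10^-0.87)
   = 1 / (1 + 0.0066069 + 0.13490) = 1/1.1415 = 0.8760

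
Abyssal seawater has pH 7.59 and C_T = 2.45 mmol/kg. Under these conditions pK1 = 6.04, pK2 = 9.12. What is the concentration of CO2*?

α₀ = 1 / (1 + K1/[H⁺] + K1K2/[H⁺]²) = 1 / (1 + 10^+1.55 + 10^+0.02)
   = 1 / (1 + 35.481 + 1.0471) = 1/37.528 = 0.02665
[CO2*] = α₀ × DIC = 0.02665 × 2.45 = 0.0653 mmol/kg

[CO2*] = 0.0653 mmol/kg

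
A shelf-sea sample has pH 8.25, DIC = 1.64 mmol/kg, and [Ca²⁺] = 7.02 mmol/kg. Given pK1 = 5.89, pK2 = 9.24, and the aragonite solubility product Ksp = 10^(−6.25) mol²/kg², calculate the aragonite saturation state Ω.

α₂ = 1 / (1 + [H⁺]/K2 + [H⁺]²/(K1K2)) = 1 / (1 + 10^+0.99 + 10^-1.37)
   = 1 / (1 + 9.7724 + 0.042658) = 1/10.815 = 0.09246
[CO3²⁻] = α₂ × DIC = 0.09246 × 1.64 = 0.1516 mmol/kg
Ksp = 10^(−6.25) = 5.623×10^-7
Ω = [Ca²⁺][CO3²⁻]/Ksp = (7.02×10^-3)(1.516×10^-4) / 5.623×10^-7 = 1.89

Ω = 1.89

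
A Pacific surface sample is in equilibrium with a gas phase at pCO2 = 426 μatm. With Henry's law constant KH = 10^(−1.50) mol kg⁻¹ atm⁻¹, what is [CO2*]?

KH = 10^(−1.50) = 3.162×10^-2 mol kg⁻¹ atm⁻¹
[CO2*] = KH · pCO2 = 3.162×10^-2 × 426×10^-6 atm = 1.35×10^-5 mol/kg

[CO2*] = 13.5 μmol/kg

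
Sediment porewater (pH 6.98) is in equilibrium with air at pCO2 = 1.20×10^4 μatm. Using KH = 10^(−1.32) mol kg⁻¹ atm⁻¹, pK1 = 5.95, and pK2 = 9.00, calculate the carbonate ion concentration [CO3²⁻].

[CO2*] = KH · pCO2 = 10^(−1.32) × 1.20×10^4×10^-6 = 5.744×10^-4 mol/kg
α₀ = 1/(1 + K1/[H⁺] + K1K2/[H⁺]²) = 1/(1 + 10^+1.03 + 10^-0.99) = 0.08462
DIC = [CO2*]/α₀ = 5.744×10^-4 / 0.08462 = 6.787 mmol/kg
[CO3²⁻] = α₂·DIC; α₂ = 0.008659, so [CO3²⁻] = 0.008659 × 6.787 = 0.0588 mmol/kg

[CO3²⁻] = 0.0588 mmol/kg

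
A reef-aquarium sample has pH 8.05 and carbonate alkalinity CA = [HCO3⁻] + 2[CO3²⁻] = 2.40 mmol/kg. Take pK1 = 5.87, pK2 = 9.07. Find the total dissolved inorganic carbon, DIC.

CA = [HCO3⁻] + 2[CO3²⁻] = (α₁ + 2α₂)·DIC
At pH 8.05: [H⁺]/K1 = 10^-2.18 = 0.0066069, K2/[H⁺] = 10^-1.02 = 0.095499
α₁ = 1/(1 + 0.0066069 + 0.095499) = 1/1.1021 = 0.9074; α₂ = α₁·K2/[H⁺] = 0.08665
α₁ + 2α₂ = 1.0807
DIC = CA / (α₁ + 2α₂) = 2.40 / 1.0807 = 2.22 mmol/kg

DIC = 2.22 mmol/kg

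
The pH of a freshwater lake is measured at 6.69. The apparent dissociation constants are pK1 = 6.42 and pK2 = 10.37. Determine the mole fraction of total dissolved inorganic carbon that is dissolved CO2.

α₀ = 1 / (1 + K1/[H⁺] + K1K2/[H⁺]²) = 1 / (1 + 10^+0.27 + 10^-3.41)
   = 1 / (1 + 1.8621 + 0.00038905) = 1/2.8625 = 0.3493

α₀ = 0.349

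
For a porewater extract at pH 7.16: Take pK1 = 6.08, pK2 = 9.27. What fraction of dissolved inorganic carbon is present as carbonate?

α₂ = 0.00712

α₂ = 1 / (1 + [H⁺]/K2 + [H⁺]²/(K1K2)) = 1 / (1 + 10^+2.11 + 10^+1.03)
   = 1 / (1 + 128.82 + 10.715) = 1/140.54 = 0.007115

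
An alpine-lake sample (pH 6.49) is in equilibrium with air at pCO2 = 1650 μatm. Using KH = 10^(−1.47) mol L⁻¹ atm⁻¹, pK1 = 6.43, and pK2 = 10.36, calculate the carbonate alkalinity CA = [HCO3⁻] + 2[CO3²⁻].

CA = 0.0642 mmol/L

[CO2*] = KH · pCO2 = 10^(−1.47) × 1650×10^-6 = 5.591×10^-5 mol/L
α₀ = 1/(1 + K1/[H⁺] + K1K2/[H⁺]²) = 1/(1 + 10^+0.06 + 10^-3.81) = 0.4655
DIC = [CO2*]/α₀ = 5.591×10^-5 / 0.4655 = 0.1201 mmol/L
CA = (α₁ + 2α₂)·DIC = (0.5344 + 2×7.209×10^-5) × 0.1201 = 0.0642 mmol/L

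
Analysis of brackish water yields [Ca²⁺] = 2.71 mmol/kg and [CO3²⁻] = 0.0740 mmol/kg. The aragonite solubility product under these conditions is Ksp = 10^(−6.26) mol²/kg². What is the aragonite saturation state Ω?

Ω = 0.365

Ksp = 10^(−6.26) = 5.495×10^-7
Ω = [Ca²⁺][CO3²⁻]/Ksp = (2.71×10^-3)(0.0740×10^-3) / 5.495×10^-7 = 0.365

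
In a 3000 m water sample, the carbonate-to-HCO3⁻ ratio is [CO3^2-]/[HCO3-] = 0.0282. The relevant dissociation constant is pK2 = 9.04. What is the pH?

pH = 7.49

From K2 = [H⁺][CO3^2-]/[HCO3-]:  pH = pK2 + log₁₀([CO3^2-]/[HCO3-])
log₁₀(0.0282) = -1.550
pH = 9.04 + (-1.550) = 7.49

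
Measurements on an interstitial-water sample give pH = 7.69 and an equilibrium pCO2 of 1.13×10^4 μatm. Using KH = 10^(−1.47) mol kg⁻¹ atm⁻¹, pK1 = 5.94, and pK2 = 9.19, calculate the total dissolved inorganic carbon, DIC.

[CO2*] = KH · pCO2 = 10^(−1.47) × 1.13×10^4×10^-6 = 3.829×10^-4 mol/kg
α₀ = 1/(1 + K1/[H⁺] + K1K2/[H⁺]²) = 1/(1 + 10^+1.75 + 10^+0.25) = 0.01695
DIC = [CO2*]/α₀ = 3.829×10^-4 / 0.01695 = 22.6 mmol/kg

DIC = 22.6 mmol/kg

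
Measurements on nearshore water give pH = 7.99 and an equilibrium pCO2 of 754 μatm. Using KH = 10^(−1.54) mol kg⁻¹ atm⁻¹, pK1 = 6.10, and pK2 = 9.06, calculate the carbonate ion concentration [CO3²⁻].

[CO3²⁻] = 0.144 mmol/kg

[CO2*] = KH · pCO2 = 10^(−1.54) × 754×10^-6 = 2.175×10^-5 mol/kg
α₀ = 1/(1 + K1/[H⁺] + K1K2/[H⁺]²) = 1/(1 + 10^+1.89 + 10^+0.82) = 0.01173
DIC = [CO2*]/α₀ = 2.175×10^-5 / 0.01173 = 1.853 mmol/kg
[CO3²⁻] = α₂·DIC; α₂ = 0.07752, so [CO3²⁻] = 0.07752 × 1.853 = 0.144 mmol/kg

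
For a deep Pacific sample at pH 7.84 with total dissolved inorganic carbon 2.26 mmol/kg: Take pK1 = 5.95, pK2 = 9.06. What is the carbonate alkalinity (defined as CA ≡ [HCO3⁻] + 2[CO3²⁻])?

CA = 2.36 mmol/kg

CA = [HCO3⁻] + 2[CO3²⁻] = (α₁ + 2α₂)·DIC
At pH 7.84: [H⁺]/K1 = 10^-1.89 = 0.012882, K2/[H⁺] = 10^-1.22 = 0.060256
α₁ = 1/(1 + 0.012882 + 0.060256) = 1/1.0731 = 0.9318; α₂ = α₁·K2/[H⁺] = 0.05615
α₁ + 2α₂ = 1.0441
CA = 1.0441 × 2.26 = 2.36 mmol/kg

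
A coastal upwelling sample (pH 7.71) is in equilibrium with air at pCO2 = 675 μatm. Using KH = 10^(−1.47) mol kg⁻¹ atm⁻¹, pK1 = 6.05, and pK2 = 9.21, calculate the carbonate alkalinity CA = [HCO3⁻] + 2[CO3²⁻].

[CO2*] = KH · pCO2 = 10^(−1.47) × 675×10^-6 = 2.287×10^-5 mol/kg
α₀ = 1/(1 + K1/[H⁺] + K1K2/[H⁺]²) = 1/(1 + 10^+1.66 + 10^+0.16) = 0.02077
DIC = [CO2*]/α₀ = 2.287×10^-5 / 0.02077 = 1.101 mmol/kg
CA = (α₁ + 2α₂)·DIC = (0.9492 + 2×0.03002) × 1.101 = 1.11 mmol/kg

CA = 1.11 mmol/kg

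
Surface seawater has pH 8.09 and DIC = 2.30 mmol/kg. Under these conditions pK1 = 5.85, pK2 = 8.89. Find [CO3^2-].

α₂ = 1 / (1 + [H⁺]/K2 + [H⁺]²/(K1K2)) = 1 / (1 + 10^+0.80 + 10^-1.44)
   = 1 / (1 + 6.3096 + 0.036308) = 1/7.3459 = 0.1361
[CO3²⁻] = α₂ × DIC = 0.1361 × 2.30 = 0.313 mmol/kg

[CO3²⁻] = 0.313 mmol/kg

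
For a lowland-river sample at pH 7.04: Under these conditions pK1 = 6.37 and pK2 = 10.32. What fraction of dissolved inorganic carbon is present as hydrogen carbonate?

α₁ = 0.824

α₁ = 1 / (1 + [H⁺]/K1 + K2/[H⁺]) = 1 / (1 + 10^-0.67 + 10^-3.28)
   = 1 / (1 + 0.21380 + 0.00052481) = 1/1.2143 = 0.8235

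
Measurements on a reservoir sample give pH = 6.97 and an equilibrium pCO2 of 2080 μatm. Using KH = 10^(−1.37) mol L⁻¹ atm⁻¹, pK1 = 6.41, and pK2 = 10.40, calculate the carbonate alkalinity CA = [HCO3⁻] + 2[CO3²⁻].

[CO2*] = KH · pCO2 = 10^(−1.37) × 2080×10^-6 = 8.873×10^-5 mol/L
α₀ = 1/(1 + K1/[H⁺] + K1K2/[H⁺]²) = 1/(1 + 10^+0.56 + 10^-2.87) = 0.2159
DIC = [CO2*]/α₀ = 8.873×10^-5 / 0.2159 = 0.4110 mmol/L
CA = (α₁ + 2α₂)·DIC = (0.7838 + 2×0.0002912) × 0.4110 = 0.322 mmol/L

CA = 0.322 mmol/L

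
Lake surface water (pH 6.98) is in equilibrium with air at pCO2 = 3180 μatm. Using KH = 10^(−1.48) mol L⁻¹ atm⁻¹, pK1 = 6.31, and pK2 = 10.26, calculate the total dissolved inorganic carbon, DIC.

[CO2*] = KH · pCO2 = 10^(−1.48) × 3180×10^-6 = 1.053×10^-4 mol/L
α₀ = 1/(1 + K1/[H⁺] + K1K2/[H⁺]²) = 1/(1 + 10^+0.67 + 10^-2.61) = 0.1761
DIC = [CO2*]/α₀ = 1.053×10^-4 / 0.1761 = 0.598 mmol/L

DIC = 0.598 mmol/L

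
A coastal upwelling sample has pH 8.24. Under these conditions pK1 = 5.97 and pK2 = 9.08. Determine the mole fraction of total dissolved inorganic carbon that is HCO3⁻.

α₁ = 0.870

α₁ = 1 / (1 + [H⁺]/K1 + K2/[H⁺]) = 1 / (1 + 10^-2.27 + 10^-0.84)
   = 1 / (1 + 0.0053703 + 0.14454) = 1/1.1499 = 0.8696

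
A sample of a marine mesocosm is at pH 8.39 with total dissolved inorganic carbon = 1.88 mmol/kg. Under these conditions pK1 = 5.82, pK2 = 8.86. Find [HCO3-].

[HCO3⁻] = 1.40 mmol/kg

α₁ = 1 / (1 + [H⁺]/K1 + K2/[H⁺]) = 1 / (1 + 10^-2.57 + 10^-0.47)
   = 1 / (1 + 0.0026915 + 0.33884) = 1/1.3415 = 0.7454
[HCO3⁻] = α₁ × DIC = 0.7454 × 1.88 = 1.40 mmol/kg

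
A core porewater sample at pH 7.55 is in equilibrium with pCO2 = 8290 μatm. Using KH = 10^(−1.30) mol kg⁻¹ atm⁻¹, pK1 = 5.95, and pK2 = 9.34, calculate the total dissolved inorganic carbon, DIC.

DIC = 17.2 mmol/kg

[CO2*] = KH · pCO2 = 10^(−1.30) × 8290×10^-6 = 4.155×10^-4 mol/kg
α₀ = 1/(1 + K1/[H⁺] + K1K2/[H⁺]²) = 1/(1 + 10^+1.60 + 10^-0.19) = 0.02412
DIC = [CO2*]/α₀ = 4.155×10^-4 / 0.02412 = 17.2 mmol/kg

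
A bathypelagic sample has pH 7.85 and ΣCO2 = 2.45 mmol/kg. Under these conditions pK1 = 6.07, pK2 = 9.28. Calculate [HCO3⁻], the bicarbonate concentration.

α₁ = 1 / (1 + [H⁺]/K1 + K2/[H⁺]) = 1 / (1 + 10^-1.78 + 10^-1.43)
   = 1 / (1 + 0.016596 + 0.037154) = 1/1.0537 = 0.9490
[HCO3⁻] = α₁ × DIC = 0.9490 × 2.45 = 2.33 mmol/kg

[HCO3⁻] = 2.33 mmol/kg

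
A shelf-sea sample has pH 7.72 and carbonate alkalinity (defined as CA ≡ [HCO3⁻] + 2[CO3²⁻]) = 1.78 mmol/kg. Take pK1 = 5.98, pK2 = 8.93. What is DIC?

DIC = 1.71 mmol/kg

CA = [HCO3⁻] + 2[CO3²⁻] = (α₁ + 2α₂)·DIC
At pH 7.72: [H⁺]/K1 = 10^-1.74 = 0.018197, K2/[H⁺] = 10^-1.21 = 0.061660
α₁ = 1/(1 + 0.018197 + 0.061660) = 1/1.0799 = 0.9260; α₂ = α₁·K2/[H⁺] = 0.05710
α₁ + 2α₂ = 1.0402
DIC = CA / (α₁ + 2α₂) = 1.78 / 1.0402 = 1.71 mmol/kg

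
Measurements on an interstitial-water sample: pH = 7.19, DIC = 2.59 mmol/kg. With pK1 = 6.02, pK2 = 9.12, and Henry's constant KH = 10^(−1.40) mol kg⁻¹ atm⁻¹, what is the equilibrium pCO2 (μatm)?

α₀ = 1 / (1 + K1/[H⁺] + K1K2/[H⁺]²) = 1 / (1 + 10^+1.17 + 10^-0.76)
   = 1 / (1 + 14.791 + 0.17378) = 1/15.965 = 0.06264
[CO2*] = α₀ × DIC = 0.06264 × 2.59 = 0.1622 mmol/kg
pCO2 = [CO2*]/KH = 1.622×10^-4 / 3.981×10^-2 = 4080 μatm

pCO2 = 4080 μatm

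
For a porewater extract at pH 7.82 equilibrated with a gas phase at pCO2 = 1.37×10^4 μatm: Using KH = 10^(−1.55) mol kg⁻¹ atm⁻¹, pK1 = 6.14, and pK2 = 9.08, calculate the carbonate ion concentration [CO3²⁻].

[CO2*] = KH · pCO2 = 10^(−1.55) × 1.37×10^4×10^-6 = 3.861×10^-4 mol/kg
α₀ = 1/(1 + K1/[H⁺] + K1K2/[H⁺]²) = 1/(1 + 10^+1.68 + 10^+0.42) = 0.01942
DIC = [CO2*]/α₀ = 3.861×10^-4 / 0.01942 = 19.88 mmol/kg
[CO3²⁻] = α₂·DIC; α₂ = 0.05108, so [CO3²⁻] = 0.05108 × 19.88 = 1.02 mmol/kg

[CO3²⁻] = 1.02 mmol/kg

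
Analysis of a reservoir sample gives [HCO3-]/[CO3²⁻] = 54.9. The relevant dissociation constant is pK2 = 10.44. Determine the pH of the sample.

pH = 8.70

From K2 = [H⁺][CO3²⁻]/[HCO3-]:  pH = pK2 − log₁₀([HCO3-]/[CO3²⁻])
log₁₀(54.9) = +1.740
pH = 10.44 − (+1.740) = 8.70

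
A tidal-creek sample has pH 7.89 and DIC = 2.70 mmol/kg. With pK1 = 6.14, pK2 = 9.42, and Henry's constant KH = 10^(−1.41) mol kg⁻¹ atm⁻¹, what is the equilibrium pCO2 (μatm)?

pCO2 = 1180 μatm

α₀ = 1 / (1 + K1/[H⁺] + K1K2/[H⁺]²) = 1 / (1 + 10^+1.75 + 10^+0.22)
   = 1 / (1 + 56.234 + 1.6596) = 1/58.894 = 0.01698
[CO2*] = α₀ × DIC = 0.01698 × 2.70 = 0.04585 mmol/kg
pCO2 = [CO2*]/KH = 4.585×10^-5 / 3.890×10^-2 = 1180 μatm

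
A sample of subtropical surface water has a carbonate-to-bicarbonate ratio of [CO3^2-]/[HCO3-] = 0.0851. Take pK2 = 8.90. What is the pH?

pH = 7.83

From K2 = [H⁺][CO3^2-]/[HCO3-]:  pH = pK2 + log₁₀([CO3^2-]/[HCO3-])
log₁₀(0.0851) = -1.070
pH = 8.90 + (-1.070) = 7.83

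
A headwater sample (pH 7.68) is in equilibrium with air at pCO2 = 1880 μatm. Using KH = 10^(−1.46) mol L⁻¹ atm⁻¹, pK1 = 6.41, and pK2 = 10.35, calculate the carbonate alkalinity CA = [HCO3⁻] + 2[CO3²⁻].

[CO2*] = KH · pCO2 = 10^(−1.46) × 1880×10^-6 = 6.519×10^-5 mol/L
α₀ = 1/(1 + K1/[H⁺] + K1K2/[H⁺]²) = 1/(1 + 10^+1.27 + 10^-1.40) = 0.05086
DIC = [CO2*]/α₀ = 6.519×10^-5 / 0.05086 = 1.282 mmol/L
CA = (α₁ + 2α₂)·DIC = (0.9471 + 2×0.002025) × 1.282 = 1.22 mmol/L

CA = 1.22 mmol/L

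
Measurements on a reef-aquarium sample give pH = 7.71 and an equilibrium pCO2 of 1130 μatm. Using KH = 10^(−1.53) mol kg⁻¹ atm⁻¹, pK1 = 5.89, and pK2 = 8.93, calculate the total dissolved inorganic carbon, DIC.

DIC = 2.37 mmol/kg

[CO2*] = KH · pCO2 = 10^(−1.53) × 1130×10^-6 = 3.335×10^-5 mol/kg
α₀ = 1/(1 + K1/[H⁺] + K1K2/[H⁺]²) = 1/(1 + 10^+1.82 + 10^+0.60) = 0.01407
DIC = [CO2*]/α₀ = 3.335×10^-5 / 0.01407 = 2.37 mmol/kg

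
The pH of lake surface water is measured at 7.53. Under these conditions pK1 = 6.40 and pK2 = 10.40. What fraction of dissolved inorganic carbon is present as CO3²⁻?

α₂ = 0.00125

α₂ = 1 / (1 + [H⁺]/K2 + [H⁺]²/(K1K2)) = 1 / (1 + 10^+2.87 + 10^+1.74)
   = 1 / (1 + 741.31 + 54.954) = 1/797.26 = 0.001254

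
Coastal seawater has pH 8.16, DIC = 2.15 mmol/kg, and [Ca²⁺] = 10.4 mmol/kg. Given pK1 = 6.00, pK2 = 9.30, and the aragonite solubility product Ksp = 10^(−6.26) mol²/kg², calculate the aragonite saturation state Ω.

Ω = 2.73

α₂ = 1 / (1 + [H⁺]/K2 + [H⁺]²/(K1K2)) = 1 / (1 + 10^+1.14 + 10^-1.02)
   = 1 / (1 + 13.804 + 0.095499) = 1/14.899 = 0.06712
[CO3²⁻] = α₂ × DIC = 0.06712 × 2.15 = 0.1443 mmol/kg
Ksp = 10^(−6.26) = 5.495×10^-7
Ω = [Ca²⁺][CO3²⁻]/Ksp = (10.4×10^-3)(1.443×10^-4) / 5.495×10^-7 = 2.73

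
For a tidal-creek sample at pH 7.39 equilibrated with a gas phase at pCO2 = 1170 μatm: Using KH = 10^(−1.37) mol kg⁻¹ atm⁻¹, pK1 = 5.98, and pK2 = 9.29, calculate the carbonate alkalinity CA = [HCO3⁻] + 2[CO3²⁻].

[CO2*] = KH · pCO2 = 10^(−1.37) × 1170×10^-6 = 4.991×10^-5 mol/kg
α₀ = 1/(1 + K1/[H⁺] + K1K2/[H⁺]²) = 1/(1 + 10^+1.41 + 10^-0.49) = 0.03700
DIC = [CO2*]/α₀ = 4.991×10^-5 / 0.03700 = 1.349 mmol/kg
CA = (α₁ + 2α₂)·DIC = (0.9510 + 2×0.01197) × 1.349 = 1.32 mmol/kg

CA = 1.32 mmol/kg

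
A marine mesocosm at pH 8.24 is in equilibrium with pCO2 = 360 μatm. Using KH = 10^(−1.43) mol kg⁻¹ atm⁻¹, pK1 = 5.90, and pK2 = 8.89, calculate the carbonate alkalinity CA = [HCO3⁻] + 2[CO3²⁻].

CA = 4.24 mmol/kg

[CO2*] = KH · pCO2 = 10^(−1.43) × 360×10^-6 = 1.338×10^-5 mol/kg
α₀ = 1/(1 + K1/[H⁺] + K1K2/[H⁺]²) = 1/(1 + 10^+2.34 + 10^+1.69) = 0.003721
DIC = [CO2*]/α₀ = 1.338×10^-5 / 0.003721 = 3.595 mmol/kg
CA = (α₁ + 2α₂)·DIC = (0.8140 + 2×0.1822) × 3.595 = 4.24 mmol/kg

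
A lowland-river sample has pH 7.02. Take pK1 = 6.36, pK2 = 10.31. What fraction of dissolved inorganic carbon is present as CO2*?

α₀ = 1 / (1 + K1/[H⁺] + K1K2/[H⁺]²) = 1 / (1 + 10^+0.66 + 10^-2.63)
   = 1 / (1 + 4.5709 + 0.0023442) = 1/5.5732 = 0.1794

α₀ = 0.179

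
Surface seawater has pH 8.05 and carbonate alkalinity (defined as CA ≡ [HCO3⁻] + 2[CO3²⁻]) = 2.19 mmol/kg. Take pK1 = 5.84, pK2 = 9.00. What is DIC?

DIC = 2.00 mmol/kg

CA = [HCO3⁻] + 2[CO3²⁻] = (α₁ + 2α₂)·DIC
At pH 8.05: [H⁺]/K1 = 10^-2.21 = 0.0061660, K2/[H⁺] = 10^-0.95 = 0.11220
α₁ = 1/(1 + 0.0061660 + 0.11220) = 1/1.1184 = 0.8942; α₂ = α₁·K2/[H⁺] = 0.1003
α₁ + 2α₂ = 1.0948
DIC = CA / (α₁ + 2α₂) = 2.19 / 1.0948 = 2.00 mmol/kg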